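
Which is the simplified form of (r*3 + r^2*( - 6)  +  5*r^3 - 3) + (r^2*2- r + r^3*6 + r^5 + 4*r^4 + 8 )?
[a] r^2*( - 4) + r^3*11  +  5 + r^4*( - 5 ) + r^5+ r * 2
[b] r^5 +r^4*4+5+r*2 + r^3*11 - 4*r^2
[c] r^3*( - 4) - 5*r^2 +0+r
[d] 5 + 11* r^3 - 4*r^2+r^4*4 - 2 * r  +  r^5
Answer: b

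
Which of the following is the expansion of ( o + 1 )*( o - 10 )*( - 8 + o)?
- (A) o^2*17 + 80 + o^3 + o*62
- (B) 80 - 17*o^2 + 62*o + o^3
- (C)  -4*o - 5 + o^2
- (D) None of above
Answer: B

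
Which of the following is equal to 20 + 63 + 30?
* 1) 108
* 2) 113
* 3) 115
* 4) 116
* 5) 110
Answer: 2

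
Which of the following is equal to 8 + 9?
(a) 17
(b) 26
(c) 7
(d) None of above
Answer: a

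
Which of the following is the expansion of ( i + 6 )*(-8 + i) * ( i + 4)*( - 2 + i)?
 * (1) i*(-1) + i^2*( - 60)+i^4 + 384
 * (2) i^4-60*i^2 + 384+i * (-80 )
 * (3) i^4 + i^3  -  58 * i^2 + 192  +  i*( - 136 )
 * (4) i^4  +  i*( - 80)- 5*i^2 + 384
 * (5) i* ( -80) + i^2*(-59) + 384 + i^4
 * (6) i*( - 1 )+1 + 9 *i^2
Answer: 2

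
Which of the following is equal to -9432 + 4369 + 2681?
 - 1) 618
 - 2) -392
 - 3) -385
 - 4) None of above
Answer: 4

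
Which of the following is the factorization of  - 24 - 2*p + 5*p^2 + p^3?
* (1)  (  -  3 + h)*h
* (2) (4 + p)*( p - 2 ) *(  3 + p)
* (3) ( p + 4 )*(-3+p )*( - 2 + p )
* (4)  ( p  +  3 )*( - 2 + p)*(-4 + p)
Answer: 2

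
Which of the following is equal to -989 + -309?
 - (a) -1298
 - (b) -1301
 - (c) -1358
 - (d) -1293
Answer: a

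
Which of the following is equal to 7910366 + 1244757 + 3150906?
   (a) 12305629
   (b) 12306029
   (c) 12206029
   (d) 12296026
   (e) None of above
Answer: b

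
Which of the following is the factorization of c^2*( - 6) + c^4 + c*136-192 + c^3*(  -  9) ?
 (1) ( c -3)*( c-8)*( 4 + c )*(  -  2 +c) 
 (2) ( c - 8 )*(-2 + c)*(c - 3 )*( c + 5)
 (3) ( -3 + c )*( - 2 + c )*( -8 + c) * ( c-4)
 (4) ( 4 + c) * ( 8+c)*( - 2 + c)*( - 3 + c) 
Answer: 1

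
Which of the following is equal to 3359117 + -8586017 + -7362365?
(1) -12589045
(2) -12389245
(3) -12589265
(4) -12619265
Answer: 3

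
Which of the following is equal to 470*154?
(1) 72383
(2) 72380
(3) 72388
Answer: 2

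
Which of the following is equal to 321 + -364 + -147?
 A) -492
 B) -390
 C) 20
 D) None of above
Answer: D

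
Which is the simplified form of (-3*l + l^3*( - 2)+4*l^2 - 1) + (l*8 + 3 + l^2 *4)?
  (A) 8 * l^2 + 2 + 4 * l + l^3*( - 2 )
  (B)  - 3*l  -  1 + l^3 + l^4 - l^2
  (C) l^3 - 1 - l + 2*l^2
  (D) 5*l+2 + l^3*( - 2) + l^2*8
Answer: D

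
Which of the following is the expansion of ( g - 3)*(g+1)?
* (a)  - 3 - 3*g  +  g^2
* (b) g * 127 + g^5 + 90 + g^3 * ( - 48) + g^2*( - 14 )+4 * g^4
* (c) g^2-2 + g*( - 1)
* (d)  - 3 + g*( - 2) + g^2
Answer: d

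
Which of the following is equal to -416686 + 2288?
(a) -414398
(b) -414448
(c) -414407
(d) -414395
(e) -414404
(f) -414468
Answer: a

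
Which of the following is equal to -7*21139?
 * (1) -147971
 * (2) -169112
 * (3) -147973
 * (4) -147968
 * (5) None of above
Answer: 3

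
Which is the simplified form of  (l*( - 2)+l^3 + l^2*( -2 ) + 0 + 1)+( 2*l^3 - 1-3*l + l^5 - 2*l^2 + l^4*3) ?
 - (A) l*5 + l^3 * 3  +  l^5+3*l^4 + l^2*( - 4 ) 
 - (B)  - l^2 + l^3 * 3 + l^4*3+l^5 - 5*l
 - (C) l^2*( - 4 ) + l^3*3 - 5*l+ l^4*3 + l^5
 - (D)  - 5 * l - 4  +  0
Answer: C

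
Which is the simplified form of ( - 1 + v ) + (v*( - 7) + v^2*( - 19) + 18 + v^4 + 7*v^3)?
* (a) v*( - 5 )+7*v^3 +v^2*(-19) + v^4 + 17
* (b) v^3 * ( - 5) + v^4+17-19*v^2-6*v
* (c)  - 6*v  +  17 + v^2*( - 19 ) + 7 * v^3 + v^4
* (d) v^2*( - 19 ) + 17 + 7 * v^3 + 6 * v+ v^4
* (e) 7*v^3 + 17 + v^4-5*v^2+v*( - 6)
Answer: c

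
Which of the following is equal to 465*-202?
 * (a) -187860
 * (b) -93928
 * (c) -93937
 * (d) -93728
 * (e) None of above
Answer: e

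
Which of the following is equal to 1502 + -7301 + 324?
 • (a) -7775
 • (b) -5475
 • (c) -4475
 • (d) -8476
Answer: b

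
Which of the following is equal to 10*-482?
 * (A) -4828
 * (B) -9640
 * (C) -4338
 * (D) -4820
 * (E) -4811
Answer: D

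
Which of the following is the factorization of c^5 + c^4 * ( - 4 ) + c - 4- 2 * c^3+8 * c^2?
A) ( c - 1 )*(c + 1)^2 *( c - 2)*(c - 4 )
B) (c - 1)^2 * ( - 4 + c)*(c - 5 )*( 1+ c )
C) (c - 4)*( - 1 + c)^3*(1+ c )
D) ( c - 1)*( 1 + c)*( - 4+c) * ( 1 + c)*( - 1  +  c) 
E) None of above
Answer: D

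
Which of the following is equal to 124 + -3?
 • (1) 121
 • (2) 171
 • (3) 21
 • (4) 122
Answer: 1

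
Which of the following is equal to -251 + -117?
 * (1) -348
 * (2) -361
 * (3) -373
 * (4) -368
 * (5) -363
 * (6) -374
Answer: 4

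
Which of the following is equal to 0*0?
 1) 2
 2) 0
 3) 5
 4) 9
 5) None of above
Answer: 2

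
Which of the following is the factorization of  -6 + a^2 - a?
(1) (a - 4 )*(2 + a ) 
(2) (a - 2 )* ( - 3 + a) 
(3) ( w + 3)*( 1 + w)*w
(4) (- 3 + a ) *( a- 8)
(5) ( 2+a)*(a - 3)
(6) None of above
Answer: 5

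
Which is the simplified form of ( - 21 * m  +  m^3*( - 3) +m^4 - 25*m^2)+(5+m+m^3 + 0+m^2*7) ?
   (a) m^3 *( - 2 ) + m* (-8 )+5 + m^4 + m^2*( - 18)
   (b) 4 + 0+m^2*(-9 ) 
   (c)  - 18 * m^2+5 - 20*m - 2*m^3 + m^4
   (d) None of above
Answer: c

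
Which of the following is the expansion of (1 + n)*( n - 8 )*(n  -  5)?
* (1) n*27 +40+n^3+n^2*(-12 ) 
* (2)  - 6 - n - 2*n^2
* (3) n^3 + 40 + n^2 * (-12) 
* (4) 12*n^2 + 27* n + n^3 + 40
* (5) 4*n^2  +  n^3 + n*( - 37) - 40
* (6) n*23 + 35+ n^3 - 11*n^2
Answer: 1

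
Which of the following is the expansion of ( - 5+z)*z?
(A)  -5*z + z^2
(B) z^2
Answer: A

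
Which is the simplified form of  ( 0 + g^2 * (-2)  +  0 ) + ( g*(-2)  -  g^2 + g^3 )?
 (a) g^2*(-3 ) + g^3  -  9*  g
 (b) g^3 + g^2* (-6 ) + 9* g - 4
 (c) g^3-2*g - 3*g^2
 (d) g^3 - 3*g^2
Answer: c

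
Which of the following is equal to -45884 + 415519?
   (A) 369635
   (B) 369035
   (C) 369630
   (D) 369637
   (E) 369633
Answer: A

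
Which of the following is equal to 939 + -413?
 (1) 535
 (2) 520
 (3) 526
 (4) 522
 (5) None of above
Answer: 3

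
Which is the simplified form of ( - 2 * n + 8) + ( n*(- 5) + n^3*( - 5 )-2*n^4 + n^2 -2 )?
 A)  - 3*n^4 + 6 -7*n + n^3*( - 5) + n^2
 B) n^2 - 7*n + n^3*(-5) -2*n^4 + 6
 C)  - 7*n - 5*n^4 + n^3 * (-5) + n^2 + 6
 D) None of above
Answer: B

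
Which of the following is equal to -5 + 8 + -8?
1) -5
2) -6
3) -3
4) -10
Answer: 1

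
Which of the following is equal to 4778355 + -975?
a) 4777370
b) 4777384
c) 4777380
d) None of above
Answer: c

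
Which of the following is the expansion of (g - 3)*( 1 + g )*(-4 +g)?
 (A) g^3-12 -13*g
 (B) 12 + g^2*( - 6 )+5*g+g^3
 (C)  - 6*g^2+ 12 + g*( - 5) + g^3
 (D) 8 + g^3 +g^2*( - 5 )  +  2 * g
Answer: B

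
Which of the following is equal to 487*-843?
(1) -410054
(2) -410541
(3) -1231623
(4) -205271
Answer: 2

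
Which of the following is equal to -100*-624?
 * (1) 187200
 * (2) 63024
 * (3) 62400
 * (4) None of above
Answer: 3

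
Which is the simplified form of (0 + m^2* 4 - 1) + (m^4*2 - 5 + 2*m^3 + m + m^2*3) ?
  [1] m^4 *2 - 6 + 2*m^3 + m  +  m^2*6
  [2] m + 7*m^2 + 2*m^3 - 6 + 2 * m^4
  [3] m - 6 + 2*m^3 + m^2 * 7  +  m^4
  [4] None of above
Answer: 2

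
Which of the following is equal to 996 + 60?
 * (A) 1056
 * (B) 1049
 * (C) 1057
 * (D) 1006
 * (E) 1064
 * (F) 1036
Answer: A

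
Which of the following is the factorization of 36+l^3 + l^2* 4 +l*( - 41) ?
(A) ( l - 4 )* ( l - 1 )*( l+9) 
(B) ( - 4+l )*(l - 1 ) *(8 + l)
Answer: A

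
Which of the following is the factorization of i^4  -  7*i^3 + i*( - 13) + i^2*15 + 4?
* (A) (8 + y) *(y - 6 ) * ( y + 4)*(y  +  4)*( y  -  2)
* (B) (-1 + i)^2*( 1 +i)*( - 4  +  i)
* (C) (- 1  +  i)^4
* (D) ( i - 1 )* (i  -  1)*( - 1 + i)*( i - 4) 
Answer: D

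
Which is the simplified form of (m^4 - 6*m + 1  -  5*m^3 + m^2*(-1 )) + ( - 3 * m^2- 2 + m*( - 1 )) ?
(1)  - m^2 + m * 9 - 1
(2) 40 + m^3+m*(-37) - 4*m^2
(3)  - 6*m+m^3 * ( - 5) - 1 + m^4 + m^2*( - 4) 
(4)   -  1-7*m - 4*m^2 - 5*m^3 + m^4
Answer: 4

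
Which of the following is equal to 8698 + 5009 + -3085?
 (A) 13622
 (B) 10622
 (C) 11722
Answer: B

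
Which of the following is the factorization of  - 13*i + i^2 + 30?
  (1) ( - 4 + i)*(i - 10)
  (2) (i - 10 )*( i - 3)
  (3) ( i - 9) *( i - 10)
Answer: 2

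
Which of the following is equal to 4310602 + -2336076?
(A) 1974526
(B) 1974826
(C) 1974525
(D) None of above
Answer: A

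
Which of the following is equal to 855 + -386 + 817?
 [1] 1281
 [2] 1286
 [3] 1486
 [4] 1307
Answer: 2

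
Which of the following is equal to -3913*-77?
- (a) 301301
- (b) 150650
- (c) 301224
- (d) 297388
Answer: a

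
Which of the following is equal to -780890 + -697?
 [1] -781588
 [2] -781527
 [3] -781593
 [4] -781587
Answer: 4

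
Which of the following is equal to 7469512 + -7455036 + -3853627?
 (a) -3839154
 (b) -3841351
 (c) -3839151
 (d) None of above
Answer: c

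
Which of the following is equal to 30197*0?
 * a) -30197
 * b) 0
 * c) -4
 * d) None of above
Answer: b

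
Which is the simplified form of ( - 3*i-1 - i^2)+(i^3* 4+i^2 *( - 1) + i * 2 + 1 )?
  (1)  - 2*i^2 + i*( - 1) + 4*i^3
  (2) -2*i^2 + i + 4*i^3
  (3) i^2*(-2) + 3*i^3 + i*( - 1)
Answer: 1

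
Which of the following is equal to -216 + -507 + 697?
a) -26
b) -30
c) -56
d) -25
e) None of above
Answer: a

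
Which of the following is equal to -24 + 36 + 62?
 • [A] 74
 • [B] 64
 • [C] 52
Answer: A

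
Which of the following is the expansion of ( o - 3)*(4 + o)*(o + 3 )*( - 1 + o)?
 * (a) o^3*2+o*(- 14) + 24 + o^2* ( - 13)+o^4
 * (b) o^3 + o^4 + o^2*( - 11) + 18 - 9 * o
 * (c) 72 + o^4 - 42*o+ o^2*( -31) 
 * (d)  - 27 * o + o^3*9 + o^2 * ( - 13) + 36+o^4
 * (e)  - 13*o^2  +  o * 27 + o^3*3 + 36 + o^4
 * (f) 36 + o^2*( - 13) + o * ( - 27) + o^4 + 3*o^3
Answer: f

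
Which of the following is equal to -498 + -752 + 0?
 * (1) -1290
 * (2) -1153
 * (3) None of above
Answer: 3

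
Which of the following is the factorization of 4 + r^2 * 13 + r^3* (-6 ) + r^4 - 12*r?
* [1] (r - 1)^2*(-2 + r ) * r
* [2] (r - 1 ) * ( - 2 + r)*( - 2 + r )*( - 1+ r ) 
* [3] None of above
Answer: 2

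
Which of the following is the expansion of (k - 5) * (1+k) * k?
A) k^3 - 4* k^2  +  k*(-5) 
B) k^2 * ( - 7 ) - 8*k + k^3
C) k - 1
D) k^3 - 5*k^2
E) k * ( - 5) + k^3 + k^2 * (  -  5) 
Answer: A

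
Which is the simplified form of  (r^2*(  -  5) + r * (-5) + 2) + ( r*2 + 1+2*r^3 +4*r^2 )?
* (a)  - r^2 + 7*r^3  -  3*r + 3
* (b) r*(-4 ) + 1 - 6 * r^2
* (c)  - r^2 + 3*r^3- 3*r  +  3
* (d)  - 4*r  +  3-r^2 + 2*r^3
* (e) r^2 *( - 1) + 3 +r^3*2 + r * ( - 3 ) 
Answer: e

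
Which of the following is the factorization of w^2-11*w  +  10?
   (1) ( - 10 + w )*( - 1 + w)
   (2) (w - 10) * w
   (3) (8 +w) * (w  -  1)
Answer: 1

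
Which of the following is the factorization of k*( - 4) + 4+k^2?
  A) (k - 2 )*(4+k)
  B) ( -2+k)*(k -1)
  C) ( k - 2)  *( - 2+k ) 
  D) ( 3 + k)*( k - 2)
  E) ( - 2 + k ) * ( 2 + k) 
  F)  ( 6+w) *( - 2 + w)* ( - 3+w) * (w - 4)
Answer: C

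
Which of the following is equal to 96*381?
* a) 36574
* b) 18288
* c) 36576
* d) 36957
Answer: c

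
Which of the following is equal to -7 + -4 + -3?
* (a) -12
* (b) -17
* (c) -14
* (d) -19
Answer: c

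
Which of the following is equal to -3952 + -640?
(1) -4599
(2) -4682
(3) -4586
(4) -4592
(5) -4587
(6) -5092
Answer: 4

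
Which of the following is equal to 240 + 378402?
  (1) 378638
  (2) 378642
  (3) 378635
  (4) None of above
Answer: 2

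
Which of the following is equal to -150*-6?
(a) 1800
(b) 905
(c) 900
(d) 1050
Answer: c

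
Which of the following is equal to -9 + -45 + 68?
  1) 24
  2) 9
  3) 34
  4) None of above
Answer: 4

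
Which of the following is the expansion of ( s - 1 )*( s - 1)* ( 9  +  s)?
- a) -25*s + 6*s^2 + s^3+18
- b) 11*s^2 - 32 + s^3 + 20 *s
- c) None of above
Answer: c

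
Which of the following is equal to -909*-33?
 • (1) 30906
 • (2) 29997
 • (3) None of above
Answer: 2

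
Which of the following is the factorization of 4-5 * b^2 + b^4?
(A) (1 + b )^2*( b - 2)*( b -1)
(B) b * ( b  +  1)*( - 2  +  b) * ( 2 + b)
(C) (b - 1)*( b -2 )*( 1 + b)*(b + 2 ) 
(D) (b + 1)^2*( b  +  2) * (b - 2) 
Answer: C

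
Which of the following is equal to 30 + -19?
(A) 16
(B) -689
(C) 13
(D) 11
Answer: D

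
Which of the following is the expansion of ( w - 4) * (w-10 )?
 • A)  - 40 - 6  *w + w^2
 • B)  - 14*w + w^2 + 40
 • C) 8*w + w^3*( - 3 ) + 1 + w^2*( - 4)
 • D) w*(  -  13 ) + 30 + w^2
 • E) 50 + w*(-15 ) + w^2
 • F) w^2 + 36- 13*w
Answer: B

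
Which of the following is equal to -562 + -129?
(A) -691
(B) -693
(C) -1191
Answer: A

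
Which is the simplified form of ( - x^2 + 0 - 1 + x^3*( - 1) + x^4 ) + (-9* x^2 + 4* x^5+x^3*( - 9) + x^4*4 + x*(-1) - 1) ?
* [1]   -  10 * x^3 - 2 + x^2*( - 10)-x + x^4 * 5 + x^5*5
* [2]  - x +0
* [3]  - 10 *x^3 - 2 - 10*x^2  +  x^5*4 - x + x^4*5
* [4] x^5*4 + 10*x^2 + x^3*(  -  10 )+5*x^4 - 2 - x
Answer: 3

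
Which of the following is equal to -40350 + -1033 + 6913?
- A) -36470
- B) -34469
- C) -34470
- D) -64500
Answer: C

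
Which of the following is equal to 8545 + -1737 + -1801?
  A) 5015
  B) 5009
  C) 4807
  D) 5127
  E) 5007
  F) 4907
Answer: E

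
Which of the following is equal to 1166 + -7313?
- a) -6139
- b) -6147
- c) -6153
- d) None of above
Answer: b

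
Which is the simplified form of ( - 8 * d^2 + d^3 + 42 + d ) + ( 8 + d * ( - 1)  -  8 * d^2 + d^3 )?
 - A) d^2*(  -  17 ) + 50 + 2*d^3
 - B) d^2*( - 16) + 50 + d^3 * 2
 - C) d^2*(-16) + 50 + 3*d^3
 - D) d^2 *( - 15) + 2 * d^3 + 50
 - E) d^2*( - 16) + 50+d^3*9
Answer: B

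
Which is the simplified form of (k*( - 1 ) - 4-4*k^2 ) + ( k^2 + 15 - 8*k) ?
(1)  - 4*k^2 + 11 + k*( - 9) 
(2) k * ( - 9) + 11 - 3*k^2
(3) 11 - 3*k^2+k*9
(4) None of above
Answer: 2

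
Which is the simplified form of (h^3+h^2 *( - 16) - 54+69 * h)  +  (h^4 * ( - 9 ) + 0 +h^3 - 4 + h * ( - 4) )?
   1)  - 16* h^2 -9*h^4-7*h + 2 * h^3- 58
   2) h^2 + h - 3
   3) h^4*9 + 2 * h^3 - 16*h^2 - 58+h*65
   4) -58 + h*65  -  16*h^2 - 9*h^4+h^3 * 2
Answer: 4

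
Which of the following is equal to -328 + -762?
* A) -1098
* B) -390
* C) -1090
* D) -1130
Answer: C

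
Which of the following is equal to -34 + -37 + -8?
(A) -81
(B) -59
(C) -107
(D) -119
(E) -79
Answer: E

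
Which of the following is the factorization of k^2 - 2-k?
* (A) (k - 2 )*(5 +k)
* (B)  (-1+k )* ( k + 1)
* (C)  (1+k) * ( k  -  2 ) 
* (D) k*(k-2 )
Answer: C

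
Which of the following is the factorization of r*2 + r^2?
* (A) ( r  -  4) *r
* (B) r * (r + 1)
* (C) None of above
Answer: C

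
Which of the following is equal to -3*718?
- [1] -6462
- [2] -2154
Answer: 2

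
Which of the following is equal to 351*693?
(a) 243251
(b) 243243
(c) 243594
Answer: b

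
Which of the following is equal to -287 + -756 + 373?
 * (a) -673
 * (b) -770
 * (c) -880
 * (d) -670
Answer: d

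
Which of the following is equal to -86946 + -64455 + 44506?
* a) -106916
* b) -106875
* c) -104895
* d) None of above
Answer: d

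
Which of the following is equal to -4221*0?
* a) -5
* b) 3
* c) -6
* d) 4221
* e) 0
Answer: e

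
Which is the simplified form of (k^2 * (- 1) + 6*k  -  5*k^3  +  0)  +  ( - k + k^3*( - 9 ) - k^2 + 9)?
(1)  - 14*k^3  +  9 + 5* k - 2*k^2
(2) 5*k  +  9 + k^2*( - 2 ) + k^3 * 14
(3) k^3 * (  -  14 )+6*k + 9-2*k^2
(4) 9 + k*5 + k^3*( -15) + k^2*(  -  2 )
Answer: 1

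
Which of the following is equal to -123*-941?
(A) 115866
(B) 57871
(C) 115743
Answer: C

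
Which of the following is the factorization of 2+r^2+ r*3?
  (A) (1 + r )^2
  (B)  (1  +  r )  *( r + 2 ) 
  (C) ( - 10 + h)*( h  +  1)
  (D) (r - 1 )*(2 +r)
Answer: B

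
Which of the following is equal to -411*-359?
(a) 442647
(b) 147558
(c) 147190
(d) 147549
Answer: d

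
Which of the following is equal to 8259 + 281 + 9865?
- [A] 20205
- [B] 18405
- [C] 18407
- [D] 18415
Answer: B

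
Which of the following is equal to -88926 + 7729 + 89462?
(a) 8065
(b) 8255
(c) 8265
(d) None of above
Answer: c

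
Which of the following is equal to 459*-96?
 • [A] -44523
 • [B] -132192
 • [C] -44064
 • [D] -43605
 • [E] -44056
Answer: C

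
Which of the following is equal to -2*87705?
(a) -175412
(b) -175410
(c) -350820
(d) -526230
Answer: b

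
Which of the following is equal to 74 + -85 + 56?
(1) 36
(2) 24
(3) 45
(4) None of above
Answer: 3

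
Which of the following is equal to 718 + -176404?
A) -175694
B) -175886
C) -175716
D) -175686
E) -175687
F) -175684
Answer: D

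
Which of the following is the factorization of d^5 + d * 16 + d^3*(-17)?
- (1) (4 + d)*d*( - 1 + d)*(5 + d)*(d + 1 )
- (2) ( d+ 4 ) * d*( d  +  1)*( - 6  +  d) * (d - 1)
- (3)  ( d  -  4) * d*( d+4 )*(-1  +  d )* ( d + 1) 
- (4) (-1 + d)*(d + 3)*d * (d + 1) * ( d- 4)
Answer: 3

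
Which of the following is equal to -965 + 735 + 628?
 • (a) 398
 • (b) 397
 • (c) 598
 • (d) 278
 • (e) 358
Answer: a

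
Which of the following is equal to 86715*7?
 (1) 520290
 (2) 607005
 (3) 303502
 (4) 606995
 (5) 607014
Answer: 2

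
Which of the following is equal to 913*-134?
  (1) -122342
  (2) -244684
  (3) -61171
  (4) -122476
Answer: 1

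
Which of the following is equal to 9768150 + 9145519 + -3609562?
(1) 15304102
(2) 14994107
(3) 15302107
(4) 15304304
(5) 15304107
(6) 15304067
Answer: 5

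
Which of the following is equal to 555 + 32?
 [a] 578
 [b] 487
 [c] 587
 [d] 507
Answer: c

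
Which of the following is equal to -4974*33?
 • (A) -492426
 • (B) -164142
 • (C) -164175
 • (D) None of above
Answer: B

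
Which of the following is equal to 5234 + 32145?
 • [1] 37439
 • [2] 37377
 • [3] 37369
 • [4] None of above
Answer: 4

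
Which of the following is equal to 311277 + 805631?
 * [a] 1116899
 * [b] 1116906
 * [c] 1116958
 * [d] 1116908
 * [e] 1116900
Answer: d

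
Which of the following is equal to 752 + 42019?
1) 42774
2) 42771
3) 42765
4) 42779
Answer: 2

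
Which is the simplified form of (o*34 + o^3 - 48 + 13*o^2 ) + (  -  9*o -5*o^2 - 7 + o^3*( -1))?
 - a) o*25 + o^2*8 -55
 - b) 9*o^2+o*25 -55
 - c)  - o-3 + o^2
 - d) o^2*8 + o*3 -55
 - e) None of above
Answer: a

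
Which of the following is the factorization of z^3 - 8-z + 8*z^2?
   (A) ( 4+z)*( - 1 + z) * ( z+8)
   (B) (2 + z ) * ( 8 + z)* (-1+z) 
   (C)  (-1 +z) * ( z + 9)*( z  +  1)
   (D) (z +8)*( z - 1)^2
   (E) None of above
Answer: E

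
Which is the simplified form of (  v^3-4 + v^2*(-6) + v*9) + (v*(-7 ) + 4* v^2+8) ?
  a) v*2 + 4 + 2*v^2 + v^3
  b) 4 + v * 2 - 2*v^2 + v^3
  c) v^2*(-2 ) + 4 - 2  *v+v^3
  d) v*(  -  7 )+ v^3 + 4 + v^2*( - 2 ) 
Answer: b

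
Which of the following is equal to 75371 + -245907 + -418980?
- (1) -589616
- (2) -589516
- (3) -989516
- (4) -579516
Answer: 2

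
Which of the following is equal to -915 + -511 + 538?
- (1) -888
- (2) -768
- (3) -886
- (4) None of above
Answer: 1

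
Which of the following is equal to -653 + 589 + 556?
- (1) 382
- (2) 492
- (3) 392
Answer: 2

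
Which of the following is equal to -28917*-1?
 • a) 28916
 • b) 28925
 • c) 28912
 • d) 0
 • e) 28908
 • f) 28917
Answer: f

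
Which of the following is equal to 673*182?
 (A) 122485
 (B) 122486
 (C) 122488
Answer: B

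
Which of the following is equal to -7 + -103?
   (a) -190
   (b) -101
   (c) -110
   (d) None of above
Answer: c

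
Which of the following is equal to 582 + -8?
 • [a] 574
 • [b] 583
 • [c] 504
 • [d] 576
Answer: a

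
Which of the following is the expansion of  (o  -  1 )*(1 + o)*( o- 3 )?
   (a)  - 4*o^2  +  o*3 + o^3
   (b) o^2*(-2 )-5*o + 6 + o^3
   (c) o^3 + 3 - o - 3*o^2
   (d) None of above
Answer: c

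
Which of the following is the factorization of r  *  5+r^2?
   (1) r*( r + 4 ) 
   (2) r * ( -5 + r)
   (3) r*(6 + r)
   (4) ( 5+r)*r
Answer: 4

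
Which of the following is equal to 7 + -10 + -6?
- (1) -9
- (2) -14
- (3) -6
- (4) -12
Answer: 1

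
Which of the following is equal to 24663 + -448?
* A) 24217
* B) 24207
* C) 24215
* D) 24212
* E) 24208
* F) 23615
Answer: C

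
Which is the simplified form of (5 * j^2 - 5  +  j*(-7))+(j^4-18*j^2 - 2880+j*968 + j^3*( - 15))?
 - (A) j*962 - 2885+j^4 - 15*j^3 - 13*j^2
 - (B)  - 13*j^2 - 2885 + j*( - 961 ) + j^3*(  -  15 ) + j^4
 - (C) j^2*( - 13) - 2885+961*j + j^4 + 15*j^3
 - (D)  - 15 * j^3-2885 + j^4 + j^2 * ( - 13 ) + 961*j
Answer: D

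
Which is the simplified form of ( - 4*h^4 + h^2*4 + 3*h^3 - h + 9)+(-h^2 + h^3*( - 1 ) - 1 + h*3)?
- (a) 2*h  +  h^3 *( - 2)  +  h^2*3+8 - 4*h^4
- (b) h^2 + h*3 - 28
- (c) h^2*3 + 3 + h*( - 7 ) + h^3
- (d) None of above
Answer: d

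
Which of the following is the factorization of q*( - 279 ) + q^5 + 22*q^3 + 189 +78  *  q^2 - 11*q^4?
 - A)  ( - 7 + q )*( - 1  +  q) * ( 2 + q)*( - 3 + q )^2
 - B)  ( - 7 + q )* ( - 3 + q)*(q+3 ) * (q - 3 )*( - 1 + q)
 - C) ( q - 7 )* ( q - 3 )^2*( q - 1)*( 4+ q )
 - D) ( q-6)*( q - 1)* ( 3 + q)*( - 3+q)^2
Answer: B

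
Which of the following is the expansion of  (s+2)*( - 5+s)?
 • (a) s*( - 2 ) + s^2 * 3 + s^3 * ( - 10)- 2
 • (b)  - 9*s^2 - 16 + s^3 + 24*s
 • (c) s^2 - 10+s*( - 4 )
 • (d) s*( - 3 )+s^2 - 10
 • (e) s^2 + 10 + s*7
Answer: d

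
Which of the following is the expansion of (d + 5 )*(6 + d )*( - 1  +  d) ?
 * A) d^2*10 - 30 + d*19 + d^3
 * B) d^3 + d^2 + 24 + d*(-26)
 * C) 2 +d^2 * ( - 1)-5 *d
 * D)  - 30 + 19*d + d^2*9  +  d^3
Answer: A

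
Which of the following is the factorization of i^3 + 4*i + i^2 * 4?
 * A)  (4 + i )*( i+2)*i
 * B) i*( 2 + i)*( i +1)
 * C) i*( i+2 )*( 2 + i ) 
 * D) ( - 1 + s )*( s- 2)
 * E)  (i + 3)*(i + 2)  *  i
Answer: C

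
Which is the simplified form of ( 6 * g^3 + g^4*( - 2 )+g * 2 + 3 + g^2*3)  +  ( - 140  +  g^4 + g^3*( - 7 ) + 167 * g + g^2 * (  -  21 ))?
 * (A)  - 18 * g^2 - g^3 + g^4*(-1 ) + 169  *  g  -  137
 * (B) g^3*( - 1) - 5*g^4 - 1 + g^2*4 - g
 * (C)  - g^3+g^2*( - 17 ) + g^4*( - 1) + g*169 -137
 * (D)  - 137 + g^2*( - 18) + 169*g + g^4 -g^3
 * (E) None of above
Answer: A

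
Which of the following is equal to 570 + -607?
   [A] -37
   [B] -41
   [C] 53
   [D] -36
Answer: A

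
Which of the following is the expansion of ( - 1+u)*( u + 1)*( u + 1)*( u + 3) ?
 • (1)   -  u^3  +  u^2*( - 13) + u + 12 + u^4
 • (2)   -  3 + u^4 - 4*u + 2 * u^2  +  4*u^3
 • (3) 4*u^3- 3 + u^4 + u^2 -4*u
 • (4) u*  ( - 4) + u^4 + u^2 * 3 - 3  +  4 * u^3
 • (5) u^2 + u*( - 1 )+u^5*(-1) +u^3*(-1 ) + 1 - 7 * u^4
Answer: 2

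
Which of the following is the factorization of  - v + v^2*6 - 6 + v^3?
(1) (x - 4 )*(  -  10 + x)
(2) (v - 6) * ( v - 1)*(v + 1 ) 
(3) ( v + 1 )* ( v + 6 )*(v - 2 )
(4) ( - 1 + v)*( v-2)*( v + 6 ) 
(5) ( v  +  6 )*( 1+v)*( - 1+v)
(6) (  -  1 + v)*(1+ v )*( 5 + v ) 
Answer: 5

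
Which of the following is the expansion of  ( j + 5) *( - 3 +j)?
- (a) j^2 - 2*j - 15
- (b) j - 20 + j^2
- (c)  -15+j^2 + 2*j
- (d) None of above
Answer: c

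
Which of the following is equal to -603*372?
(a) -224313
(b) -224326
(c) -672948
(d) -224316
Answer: d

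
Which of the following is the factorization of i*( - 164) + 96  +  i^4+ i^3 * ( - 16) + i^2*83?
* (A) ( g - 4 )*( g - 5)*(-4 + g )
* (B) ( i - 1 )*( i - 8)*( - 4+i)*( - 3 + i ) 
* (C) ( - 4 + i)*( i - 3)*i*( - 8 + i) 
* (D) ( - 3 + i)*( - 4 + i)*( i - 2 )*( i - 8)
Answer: B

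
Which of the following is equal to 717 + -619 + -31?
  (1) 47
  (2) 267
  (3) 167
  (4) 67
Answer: 4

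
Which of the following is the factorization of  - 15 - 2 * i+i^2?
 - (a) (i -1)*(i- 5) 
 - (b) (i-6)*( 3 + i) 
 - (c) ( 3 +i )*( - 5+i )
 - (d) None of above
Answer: c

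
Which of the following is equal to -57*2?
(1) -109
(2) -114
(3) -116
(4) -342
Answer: 2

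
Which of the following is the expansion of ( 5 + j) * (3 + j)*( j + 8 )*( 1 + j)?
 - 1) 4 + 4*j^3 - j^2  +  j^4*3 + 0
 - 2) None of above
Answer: 2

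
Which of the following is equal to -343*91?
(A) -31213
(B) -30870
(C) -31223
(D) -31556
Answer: A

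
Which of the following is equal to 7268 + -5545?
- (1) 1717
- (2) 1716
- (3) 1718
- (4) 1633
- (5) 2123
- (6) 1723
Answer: 6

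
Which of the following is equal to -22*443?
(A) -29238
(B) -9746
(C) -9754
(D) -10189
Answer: B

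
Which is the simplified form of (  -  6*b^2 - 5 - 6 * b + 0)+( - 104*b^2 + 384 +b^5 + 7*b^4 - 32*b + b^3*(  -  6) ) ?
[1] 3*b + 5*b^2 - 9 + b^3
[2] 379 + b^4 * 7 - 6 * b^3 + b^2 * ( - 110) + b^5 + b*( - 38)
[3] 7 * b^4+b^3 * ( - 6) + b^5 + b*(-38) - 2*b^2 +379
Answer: 2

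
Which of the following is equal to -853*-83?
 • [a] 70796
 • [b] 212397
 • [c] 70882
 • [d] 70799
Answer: d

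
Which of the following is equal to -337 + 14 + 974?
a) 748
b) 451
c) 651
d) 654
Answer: c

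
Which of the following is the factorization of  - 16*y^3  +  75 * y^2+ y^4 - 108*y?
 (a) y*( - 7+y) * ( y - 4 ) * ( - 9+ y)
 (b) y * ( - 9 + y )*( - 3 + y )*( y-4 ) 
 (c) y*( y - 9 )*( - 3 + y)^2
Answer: b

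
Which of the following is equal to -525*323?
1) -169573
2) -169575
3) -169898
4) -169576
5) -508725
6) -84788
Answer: 2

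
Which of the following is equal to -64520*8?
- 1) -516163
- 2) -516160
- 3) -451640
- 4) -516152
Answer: 2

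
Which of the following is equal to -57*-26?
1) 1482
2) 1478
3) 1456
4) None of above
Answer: 1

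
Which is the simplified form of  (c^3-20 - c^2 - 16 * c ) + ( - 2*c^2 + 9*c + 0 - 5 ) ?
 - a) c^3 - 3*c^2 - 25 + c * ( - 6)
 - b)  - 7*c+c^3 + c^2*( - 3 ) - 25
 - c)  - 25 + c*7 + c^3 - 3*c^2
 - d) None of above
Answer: b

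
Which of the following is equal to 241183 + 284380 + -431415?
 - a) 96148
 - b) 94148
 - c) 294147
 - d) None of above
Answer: b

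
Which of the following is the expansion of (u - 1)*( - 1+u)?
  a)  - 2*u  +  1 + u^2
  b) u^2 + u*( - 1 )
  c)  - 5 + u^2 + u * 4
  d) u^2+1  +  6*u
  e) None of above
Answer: a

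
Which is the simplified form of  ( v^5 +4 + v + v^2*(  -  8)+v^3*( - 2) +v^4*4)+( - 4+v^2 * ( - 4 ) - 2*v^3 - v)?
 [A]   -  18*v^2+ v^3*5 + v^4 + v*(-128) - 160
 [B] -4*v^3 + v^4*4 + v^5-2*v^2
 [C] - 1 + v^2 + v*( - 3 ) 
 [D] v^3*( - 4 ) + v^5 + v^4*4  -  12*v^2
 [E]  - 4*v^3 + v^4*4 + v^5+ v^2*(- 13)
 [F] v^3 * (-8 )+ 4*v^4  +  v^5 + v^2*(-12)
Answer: D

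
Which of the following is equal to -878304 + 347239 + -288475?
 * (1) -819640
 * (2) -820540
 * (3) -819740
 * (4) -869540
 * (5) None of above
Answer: 5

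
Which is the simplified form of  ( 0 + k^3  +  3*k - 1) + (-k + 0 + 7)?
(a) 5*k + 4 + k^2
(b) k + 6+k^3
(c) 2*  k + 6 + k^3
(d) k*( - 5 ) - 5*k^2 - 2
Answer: c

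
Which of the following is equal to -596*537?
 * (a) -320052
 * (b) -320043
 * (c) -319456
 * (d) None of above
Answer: a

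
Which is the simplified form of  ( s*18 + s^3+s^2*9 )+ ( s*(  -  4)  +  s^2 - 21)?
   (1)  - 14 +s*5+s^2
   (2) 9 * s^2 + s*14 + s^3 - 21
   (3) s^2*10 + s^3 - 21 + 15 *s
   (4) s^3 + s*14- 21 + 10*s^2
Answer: 4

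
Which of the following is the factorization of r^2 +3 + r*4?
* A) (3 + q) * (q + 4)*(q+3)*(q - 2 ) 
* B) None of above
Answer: B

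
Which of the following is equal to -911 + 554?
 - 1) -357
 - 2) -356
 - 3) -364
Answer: 1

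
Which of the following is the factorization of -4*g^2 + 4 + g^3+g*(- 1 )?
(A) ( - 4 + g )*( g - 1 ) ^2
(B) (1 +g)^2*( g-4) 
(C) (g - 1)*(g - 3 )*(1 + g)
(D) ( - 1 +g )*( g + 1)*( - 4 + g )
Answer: D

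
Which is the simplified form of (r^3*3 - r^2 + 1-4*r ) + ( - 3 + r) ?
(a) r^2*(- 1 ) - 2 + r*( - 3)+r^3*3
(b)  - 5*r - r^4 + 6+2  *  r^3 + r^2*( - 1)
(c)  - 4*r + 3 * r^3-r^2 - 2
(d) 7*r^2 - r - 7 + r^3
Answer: a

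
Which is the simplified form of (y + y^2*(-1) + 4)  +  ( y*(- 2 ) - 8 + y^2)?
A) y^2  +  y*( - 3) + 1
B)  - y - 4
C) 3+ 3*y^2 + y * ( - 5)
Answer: B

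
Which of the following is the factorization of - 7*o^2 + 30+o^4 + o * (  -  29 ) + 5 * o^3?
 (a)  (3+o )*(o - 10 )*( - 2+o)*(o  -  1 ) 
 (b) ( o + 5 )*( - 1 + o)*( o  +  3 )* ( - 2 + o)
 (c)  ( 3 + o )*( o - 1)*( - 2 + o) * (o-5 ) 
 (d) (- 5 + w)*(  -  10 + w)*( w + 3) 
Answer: b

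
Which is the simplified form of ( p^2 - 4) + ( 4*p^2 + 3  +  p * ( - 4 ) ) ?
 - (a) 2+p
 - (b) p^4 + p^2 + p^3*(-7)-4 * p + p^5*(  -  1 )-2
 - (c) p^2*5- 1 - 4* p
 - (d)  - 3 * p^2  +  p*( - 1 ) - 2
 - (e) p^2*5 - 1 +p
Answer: c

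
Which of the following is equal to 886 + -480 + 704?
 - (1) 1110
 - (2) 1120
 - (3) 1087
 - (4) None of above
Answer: 1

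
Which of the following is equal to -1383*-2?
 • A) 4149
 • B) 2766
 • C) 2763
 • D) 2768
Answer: B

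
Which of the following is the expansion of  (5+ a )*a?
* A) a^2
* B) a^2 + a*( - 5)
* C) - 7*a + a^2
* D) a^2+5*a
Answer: D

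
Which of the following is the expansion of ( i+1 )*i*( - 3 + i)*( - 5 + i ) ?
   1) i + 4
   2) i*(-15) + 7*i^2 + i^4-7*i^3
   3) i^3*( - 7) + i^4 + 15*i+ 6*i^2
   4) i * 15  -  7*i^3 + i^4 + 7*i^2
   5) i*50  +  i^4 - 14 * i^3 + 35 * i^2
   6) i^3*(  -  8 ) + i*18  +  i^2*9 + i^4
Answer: 4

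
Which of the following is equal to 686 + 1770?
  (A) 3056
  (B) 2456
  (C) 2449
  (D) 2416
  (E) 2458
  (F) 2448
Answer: B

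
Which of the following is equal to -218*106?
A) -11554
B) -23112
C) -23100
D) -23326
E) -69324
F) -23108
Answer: F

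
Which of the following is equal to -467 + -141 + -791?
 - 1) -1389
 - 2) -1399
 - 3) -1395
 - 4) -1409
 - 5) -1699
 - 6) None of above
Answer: 2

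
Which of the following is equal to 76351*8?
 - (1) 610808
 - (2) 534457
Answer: 1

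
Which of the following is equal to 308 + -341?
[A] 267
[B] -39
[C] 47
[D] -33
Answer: D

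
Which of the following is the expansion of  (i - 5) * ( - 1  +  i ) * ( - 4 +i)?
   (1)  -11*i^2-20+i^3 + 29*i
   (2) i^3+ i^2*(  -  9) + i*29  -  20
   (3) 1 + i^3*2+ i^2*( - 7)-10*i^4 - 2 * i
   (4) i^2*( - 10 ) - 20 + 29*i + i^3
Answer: 4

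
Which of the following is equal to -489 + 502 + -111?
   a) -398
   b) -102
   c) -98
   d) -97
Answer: c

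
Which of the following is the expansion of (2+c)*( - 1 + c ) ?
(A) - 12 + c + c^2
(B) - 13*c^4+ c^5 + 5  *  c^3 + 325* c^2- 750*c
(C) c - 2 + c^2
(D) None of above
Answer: C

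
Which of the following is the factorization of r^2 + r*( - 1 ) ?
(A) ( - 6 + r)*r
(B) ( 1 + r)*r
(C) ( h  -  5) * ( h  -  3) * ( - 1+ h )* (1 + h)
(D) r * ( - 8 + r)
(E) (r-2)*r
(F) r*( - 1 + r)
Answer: F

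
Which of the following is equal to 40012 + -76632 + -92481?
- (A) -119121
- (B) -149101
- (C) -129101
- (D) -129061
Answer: C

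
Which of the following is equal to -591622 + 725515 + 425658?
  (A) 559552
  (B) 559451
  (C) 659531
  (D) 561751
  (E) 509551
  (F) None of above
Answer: F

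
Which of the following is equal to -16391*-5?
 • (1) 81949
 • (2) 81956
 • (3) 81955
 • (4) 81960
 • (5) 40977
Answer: 3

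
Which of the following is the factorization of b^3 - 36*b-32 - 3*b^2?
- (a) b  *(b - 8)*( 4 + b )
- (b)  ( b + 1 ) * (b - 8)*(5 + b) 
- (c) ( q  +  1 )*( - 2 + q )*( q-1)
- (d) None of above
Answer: d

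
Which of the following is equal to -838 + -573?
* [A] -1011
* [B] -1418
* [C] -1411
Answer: C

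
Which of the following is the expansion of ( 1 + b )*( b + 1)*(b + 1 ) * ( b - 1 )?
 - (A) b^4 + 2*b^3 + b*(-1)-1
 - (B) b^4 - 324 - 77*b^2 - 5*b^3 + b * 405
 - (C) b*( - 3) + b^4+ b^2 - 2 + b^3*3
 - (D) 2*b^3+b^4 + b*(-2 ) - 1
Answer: D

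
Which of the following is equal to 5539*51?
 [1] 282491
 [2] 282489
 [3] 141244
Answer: 2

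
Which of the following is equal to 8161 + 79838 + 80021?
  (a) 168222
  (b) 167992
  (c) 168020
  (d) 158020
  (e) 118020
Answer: c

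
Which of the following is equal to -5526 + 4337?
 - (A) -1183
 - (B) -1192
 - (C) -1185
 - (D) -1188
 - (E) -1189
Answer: E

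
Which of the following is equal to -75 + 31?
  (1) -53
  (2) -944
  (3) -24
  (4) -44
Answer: 4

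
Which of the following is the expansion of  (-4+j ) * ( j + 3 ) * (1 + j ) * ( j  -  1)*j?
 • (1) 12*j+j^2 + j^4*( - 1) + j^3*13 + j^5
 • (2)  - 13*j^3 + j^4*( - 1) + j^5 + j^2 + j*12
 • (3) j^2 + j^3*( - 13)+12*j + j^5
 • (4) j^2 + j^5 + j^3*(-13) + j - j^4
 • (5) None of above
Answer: 2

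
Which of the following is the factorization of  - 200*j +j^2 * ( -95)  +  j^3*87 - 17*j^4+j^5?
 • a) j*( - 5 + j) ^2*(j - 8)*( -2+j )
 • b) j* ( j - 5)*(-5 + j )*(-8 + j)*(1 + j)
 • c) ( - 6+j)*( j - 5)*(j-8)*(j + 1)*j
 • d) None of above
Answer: b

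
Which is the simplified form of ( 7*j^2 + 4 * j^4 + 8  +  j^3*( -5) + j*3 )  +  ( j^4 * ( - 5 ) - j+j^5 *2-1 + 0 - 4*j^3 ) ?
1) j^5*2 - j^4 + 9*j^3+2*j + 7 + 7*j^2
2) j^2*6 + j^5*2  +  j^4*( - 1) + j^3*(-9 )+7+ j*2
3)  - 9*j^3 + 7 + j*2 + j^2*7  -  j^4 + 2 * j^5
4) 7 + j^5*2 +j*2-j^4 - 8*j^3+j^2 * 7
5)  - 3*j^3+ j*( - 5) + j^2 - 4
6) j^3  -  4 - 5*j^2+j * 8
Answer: 3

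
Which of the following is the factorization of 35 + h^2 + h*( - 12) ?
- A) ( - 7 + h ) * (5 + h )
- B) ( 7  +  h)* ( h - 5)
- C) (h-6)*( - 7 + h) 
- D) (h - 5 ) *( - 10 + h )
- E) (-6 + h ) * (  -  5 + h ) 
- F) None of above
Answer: F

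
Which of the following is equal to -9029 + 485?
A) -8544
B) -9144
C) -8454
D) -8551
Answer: A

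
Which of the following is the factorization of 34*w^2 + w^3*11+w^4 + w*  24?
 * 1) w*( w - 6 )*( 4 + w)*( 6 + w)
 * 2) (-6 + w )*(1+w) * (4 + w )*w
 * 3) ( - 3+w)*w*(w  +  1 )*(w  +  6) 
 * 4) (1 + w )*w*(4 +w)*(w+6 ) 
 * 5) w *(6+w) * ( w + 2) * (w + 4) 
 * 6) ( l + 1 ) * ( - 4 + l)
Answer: 4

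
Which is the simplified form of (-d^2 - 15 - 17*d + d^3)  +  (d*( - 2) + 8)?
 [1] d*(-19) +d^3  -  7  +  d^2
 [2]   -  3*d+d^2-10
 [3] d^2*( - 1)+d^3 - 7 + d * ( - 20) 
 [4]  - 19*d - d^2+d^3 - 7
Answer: 4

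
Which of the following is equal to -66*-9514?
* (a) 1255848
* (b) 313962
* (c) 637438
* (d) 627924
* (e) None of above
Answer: d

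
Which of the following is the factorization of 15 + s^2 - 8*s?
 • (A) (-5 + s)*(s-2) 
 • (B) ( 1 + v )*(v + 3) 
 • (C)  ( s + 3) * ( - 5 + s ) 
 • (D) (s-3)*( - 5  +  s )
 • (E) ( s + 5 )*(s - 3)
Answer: D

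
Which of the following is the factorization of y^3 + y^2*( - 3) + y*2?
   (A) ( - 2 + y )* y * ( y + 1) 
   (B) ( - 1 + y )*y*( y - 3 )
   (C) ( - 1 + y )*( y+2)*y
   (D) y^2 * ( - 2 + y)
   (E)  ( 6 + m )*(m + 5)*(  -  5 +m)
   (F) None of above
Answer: F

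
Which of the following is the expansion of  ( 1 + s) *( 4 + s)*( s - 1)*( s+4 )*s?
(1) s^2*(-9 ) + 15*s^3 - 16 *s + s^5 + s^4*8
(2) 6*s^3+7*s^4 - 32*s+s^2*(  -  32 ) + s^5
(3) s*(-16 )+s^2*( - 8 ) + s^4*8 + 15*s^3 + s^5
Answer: 3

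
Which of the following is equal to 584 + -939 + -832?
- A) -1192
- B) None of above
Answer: B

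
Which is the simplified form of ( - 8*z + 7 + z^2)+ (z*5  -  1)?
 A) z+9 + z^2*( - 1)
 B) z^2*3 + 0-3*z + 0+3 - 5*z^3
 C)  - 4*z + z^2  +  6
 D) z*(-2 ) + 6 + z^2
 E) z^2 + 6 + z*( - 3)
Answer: E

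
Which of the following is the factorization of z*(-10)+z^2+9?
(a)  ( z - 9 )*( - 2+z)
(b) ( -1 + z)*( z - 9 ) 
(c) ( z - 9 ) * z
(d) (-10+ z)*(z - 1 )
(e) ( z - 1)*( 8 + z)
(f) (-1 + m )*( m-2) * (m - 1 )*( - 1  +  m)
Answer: b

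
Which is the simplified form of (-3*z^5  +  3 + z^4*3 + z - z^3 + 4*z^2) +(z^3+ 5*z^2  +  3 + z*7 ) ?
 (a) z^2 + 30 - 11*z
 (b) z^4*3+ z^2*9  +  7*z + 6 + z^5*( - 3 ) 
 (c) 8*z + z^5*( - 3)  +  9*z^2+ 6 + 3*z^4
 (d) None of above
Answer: c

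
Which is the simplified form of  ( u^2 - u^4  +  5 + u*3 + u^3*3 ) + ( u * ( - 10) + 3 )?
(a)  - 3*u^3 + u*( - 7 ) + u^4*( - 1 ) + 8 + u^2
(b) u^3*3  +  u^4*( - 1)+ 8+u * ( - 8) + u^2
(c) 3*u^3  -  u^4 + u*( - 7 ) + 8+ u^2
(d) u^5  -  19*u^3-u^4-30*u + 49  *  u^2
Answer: c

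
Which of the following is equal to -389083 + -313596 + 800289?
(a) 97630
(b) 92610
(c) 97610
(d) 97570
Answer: c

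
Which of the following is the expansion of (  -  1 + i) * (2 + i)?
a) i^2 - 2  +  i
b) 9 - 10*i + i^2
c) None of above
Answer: a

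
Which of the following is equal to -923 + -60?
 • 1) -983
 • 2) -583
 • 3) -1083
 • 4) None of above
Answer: 1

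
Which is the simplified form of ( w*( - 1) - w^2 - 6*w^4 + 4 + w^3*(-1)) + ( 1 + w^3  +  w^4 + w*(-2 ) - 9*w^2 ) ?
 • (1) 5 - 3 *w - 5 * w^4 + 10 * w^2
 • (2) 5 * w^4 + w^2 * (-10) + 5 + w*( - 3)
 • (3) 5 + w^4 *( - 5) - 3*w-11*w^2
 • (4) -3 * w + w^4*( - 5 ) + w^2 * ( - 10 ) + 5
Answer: 4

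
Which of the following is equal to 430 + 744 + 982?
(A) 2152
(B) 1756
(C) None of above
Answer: C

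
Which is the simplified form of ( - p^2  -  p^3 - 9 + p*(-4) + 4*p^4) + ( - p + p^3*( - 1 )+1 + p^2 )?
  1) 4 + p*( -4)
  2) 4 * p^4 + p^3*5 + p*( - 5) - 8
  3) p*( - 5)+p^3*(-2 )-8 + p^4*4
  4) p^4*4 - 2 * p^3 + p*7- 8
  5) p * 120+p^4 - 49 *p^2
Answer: 3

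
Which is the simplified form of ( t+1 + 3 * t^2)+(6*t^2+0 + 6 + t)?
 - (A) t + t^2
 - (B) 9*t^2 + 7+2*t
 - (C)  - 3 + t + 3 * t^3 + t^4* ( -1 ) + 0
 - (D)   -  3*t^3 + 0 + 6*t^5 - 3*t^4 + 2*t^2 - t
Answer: B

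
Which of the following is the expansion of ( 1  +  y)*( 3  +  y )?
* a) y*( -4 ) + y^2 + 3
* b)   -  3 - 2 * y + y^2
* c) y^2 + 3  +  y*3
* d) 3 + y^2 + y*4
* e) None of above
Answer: d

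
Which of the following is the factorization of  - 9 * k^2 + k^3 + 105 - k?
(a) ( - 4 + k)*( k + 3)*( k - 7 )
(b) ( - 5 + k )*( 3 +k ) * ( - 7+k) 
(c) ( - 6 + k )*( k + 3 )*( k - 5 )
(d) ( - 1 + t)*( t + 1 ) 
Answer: b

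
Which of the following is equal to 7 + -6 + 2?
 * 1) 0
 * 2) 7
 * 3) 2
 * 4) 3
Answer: 4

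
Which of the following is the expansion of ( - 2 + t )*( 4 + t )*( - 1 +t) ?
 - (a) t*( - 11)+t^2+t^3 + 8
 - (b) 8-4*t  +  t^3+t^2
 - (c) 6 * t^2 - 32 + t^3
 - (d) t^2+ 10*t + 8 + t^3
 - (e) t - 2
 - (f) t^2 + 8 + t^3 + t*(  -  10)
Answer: f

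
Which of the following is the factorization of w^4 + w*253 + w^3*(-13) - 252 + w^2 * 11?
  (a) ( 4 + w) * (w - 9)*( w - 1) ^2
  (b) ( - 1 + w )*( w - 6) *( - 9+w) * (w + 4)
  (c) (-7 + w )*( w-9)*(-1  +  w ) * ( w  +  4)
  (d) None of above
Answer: c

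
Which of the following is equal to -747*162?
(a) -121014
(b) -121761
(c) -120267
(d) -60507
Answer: a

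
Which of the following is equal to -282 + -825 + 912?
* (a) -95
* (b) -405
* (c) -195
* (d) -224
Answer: c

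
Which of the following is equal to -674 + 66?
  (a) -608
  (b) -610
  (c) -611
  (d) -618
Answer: a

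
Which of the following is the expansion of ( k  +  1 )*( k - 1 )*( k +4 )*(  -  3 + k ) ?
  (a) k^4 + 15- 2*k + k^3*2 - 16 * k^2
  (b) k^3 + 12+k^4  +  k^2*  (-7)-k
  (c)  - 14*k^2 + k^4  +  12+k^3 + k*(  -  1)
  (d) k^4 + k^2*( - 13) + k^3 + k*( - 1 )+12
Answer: d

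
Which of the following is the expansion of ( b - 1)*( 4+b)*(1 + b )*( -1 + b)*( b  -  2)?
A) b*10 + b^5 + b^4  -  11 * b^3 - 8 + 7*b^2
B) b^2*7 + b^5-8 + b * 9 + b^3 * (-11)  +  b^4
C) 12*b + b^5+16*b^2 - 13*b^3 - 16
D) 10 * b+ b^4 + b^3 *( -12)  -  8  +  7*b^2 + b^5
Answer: A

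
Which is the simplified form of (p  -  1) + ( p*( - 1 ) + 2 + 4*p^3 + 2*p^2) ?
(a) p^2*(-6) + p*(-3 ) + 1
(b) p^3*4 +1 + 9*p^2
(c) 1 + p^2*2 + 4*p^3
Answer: c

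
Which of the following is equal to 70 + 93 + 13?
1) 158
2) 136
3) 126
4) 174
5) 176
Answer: 5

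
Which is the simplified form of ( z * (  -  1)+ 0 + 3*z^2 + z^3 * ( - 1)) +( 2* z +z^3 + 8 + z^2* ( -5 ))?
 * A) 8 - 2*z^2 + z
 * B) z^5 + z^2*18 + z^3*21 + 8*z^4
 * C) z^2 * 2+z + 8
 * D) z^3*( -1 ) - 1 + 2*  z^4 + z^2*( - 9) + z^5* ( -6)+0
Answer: A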